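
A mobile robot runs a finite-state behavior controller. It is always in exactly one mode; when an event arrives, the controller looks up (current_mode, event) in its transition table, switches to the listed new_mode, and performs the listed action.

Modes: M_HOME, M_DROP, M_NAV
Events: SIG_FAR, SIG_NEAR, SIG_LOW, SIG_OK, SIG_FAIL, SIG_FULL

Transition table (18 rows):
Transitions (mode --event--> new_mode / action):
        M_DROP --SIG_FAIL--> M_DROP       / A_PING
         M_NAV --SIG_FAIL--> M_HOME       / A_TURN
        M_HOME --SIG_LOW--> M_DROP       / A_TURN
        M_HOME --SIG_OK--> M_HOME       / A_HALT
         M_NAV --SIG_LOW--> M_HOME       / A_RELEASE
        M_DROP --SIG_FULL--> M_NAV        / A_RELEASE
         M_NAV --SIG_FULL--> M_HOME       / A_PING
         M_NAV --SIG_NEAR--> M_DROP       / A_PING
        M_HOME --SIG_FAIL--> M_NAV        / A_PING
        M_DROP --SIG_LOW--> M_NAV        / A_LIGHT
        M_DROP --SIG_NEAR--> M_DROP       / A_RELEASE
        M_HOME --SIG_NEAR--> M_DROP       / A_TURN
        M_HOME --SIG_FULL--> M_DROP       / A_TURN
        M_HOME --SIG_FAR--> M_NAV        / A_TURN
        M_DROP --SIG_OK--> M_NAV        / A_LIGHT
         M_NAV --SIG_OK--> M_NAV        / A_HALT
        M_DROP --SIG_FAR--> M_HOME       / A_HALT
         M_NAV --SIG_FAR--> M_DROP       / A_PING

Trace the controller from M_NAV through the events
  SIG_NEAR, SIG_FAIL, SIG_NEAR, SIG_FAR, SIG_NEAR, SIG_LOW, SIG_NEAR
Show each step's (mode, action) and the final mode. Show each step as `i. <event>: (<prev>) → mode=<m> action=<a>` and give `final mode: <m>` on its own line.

final mode: M_DROP

1. SIG_NEAR: (M_NAV) → mode=M_DROP action=A_PING
2. SIG_FAIL: (M_DROP) → mode=M_DROP action=A_PING
3. SIG_NEAR: (M_DROP) → mode=M_DROP action=A_RELEASE
4. SIG_FAR: (M_DROP) → mode=M_HOME action=A_HALT
5. SIG_NEAR: (M_HOME) → mode=M_DROP action=A_TURN
6. SIG_LOW: (M_DROP) → mode=M_NAV action=A_LIGHT
7. SIG_NEAR: (M_NAV) → mode=M_DROP action=A_PING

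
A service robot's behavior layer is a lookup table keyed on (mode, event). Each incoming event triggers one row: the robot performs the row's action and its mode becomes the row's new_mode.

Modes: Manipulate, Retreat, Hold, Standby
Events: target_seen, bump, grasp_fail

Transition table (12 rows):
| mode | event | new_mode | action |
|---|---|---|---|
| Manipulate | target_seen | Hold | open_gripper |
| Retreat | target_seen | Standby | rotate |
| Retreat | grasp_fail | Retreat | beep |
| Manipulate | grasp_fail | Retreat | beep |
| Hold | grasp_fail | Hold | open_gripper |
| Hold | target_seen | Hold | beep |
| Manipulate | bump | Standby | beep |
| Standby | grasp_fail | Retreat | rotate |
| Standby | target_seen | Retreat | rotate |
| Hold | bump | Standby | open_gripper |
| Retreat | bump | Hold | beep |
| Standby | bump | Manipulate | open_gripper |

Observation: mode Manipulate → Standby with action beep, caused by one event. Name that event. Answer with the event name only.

bump

try target_seen: (Manipulate, target_seen) → (Hold, open_gripper)
try bump: (Manipulate, bump) → (Standby, beep)  ← matches
try grasp_fail: (Manipulate, grasp_fail) → (Retreat, beep)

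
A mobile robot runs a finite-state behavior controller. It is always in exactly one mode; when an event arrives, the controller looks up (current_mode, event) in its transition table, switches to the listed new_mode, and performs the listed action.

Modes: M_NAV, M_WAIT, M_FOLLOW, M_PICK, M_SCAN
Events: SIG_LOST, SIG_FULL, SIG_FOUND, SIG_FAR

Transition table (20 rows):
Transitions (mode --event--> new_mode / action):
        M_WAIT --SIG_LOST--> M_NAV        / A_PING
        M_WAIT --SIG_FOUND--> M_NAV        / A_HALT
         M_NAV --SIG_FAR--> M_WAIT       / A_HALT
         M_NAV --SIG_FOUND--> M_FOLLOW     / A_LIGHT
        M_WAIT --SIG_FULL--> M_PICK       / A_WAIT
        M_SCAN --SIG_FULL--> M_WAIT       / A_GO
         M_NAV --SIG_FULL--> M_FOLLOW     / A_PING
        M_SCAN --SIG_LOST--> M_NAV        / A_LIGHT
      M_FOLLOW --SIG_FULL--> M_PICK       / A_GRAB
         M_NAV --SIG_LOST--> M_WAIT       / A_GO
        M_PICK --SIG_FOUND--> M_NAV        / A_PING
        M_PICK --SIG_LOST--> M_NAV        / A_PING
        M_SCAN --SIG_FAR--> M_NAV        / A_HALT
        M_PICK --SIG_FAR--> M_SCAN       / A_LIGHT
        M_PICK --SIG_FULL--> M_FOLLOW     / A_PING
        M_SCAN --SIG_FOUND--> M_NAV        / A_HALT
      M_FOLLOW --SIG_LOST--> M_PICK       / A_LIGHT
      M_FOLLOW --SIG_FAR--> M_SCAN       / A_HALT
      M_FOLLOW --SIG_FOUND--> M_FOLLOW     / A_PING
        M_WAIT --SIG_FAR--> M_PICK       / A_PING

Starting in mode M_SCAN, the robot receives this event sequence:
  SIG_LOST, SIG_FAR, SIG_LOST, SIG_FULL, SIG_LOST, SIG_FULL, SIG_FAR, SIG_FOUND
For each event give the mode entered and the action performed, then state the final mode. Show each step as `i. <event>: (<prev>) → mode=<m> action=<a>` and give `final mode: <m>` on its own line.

final mode: M_NAV

1. SIG_LOST: (M_SCAN) → mode=M_NAV action=A_LIGHT
2. SIG_FAR: (M_NAV) → mode=M_WAIT action=A_HALT
3. SIG_LOST: (M_WAIT) → mode=M_NAV action=A_PING
4. SIG_FULL: (M_NAV) → mode=M_FOLLOW action=A_PING
5. SIG_LOST: (M_FOLLOW) → mode=M_PICK action=A_LIGHT
6. SIG_FULL: (M_PICK) → mode=M_FOLLOW action=A_PING
7. SIG_FAR: (M_FOLLOW) → mode=M_SCAN action=A_HALT
8. SIG_FOUND: (M_SCAN) → mode=M_NAV action=A_HALT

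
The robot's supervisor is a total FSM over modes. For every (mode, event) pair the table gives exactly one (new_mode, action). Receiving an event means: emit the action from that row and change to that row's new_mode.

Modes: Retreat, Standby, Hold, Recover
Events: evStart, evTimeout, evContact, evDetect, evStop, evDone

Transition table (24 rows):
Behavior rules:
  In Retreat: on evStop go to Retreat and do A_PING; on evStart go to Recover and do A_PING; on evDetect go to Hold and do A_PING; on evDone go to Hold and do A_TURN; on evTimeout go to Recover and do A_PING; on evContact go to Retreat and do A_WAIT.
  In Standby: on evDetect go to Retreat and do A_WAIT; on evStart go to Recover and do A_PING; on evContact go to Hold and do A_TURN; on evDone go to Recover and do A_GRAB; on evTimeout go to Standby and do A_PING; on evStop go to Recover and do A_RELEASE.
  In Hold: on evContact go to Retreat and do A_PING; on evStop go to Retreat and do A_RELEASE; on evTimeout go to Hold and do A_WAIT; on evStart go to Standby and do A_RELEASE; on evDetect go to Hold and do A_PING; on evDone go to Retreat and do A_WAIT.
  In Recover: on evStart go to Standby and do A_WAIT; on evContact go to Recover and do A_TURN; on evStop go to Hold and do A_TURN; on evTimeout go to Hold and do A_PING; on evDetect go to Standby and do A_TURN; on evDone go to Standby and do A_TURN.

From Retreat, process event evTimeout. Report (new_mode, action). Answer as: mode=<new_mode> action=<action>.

mode=Recover action=A_PING

current mode = Retreat; filter table to that mode:
  (Retreat, evStop) → (Retreat, A_PING)
  (Retreat, evStart) → (Recover, A_PING)
  (Retreat, evDetect) → (Hold, A_PING)
  (Retreat, evDone) → (Hold, A_TURN)
  (Retreat, evTimeout) → (Recover, A_PING)  ← event matches
  (Retreat, evContact) → (Retreat, A_WAIT)
event = evTimeout selects (Recover, A_PING)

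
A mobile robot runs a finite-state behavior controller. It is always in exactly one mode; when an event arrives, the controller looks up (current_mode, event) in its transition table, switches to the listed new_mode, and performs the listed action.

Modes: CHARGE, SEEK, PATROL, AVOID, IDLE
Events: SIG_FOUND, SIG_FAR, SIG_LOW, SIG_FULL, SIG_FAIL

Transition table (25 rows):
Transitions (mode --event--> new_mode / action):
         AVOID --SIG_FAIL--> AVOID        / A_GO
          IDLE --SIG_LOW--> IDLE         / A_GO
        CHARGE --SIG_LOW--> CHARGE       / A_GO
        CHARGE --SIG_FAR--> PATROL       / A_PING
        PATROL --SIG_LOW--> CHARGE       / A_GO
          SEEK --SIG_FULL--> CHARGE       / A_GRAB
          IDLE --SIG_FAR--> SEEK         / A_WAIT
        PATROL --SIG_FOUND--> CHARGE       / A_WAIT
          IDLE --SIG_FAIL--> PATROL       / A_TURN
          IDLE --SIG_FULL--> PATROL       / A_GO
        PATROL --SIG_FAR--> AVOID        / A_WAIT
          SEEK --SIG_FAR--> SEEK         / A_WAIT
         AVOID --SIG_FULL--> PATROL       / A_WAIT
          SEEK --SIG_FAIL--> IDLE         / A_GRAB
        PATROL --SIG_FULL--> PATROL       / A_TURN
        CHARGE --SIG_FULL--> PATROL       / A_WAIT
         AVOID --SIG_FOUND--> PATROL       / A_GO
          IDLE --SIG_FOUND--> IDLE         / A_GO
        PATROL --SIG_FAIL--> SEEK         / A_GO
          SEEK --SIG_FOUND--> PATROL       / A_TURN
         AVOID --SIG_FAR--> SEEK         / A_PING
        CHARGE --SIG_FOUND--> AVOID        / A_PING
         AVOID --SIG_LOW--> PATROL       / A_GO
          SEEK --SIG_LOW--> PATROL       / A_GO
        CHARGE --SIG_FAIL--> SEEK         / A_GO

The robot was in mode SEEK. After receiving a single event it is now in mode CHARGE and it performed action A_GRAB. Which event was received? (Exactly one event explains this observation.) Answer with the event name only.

SIG_FULL

try SIG_FOUND: (SEEK, SIG_FOUND) → (PATROL, A_TURN)
try SIG_FAR: (SEEK, SIG_FAR) → (SEEK, A_WAIT)
try SIG_LOW: (SEEK, SIG_LOW) → (PATROL, A_GO)
try SIG_FULL: (SEEK, SIG_FULL) → (CHARGE, A_GRAB)  ← matches
try SIG_FAIL: (SEEK, SIG_FAIL) → (IDLE, A_GRAB)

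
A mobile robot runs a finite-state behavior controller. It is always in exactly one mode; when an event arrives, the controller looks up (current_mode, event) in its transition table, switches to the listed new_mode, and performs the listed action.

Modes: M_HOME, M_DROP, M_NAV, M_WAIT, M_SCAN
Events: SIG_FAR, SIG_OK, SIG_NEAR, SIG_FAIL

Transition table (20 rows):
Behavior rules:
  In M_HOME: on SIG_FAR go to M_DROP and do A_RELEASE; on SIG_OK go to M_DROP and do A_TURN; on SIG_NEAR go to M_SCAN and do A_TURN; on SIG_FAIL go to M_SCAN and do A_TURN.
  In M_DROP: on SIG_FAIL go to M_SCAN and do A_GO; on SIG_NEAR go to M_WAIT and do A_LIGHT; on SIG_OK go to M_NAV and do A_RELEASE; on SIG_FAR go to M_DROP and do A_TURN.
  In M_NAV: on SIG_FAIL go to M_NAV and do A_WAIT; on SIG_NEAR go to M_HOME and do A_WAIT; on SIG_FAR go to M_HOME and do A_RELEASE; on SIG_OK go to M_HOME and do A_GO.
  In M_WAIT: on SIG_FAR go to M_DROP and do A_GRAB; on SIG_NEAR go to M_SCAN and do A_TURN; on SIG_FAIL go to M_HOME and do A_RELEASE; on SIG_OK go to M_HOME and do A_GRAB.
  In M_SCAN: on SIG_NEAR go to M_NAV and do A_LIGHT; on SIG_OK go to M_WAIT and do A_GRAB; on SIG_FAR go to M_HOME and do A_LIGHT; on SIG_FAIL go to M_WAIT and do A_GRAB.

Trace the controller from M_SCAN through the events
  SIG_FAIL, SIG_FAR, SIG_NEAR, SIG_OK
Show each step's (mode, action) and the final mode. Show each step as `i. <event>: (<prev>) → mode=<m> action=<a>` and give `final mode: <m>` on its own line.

1. SIG_FAIL: (M_SCAN) → mode=M_WAIT action=A_GRAB
2. SIG_FAR: (M_WAIT) → mode=M_DROP action=A_GRAB
3. SIG_NEAR: (M_DROP) → mode=M_WAIT action=A_LIGHT
4. SIG_OK: (M_WAIT) → mode=M_HOME action=A_GRAB

final mode: M_HOME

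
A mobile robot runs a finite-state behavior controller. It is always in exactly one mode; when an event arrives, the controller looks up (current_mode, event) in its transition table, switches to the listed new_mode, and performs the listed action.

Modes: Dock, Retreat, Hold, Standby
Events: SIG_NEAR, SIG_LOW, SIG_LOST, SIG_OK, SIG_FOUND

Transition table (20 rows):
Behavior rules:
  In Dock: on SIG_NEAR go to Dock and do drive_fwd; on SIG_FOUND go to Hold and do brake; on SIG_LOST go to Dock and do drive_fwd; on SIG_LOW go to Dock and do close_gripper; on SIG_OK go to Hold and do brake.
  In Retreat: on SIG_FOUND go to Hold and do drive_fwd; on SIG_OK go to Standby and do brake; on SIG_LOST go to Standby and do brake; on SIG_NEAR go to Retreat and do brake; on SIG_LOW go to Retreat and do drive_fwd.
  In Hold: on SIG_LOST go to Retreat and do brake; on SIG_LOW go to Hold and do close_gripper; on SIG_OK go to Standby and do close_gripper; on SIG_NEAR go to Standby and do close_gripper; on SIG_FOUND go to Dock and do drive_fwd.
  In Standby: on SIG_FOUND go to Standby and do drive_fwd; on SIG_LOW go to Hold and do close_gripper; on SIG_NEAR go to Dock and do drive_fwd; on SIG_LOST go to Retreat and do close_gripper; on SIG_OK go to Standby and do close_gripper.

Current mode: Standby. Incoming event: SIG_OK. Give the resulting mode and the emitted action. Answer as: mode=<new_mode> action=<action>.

current mode = Standby; filter table to that mode:
  (Standby, SIG_FOUND) → (Standby, drive_fwd)
  (Standby, SIG_LOW) → (Hold, close_gripper)
  (Standby, SIG_NEAR) → (Dock, drive_fwd)
  (Standby, SIG_LOST) → (Retreat, close_gripper)
  (Standby, SIG_OK) → (Standby, close_gripper)  ← event matches
event = SIG_OK selects (Standby, close_gripper)

mode=Standby action=close_gripper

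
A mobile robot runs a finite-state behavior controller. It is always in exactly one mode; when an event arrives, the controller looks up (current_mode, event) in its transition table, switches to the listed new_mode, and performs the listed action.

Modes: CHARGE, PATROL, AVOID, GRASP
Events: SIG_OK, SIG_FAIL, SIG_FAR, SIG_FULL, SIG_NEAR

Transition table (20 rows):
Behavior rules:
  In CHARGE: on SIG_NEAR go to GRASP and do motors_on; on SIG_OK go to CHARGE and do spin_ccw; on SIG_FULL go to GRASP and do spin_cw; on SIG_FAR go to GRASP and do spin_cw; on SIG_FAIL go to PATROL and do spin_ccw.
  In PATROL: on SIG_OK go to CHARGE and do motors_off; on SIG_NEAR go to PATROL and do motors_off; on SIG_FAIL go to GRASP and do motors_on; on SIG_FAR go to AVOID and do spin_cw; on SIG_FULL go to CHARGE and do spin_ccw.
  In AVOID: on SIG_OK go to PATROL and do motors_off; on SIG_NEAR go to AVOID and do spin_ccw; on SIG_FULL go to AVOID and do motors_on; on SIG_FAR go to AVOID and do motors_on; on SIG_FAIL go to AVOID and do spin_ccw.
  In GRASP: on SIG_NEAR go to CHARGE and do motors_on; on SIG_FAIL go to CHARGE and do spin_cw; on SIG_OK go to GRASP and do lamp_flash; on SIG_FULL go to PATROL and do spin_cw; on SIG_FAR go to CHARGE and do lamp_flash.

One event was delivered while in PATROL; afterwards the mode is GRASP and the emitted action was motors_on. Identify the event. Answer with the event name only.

SIG_FAIL

try SIG_OK: (PATROL, SIG_OK) → (CHARGE, motors_off)
try SIG_FAIL: (PATROL, SIG_FAIL) → (GRASP, motors_on)  ← matches
try SIG_FAR: (PATROL, SIG_FAR) → (AVOID, spin_cw)
try SIG_FULL: (PATROL, SIG_FULL) → (CHARGE, spin_ccw)
try SIG_NEAR: (PATROL, SIG_NEAR) → (PATROL, motors_off)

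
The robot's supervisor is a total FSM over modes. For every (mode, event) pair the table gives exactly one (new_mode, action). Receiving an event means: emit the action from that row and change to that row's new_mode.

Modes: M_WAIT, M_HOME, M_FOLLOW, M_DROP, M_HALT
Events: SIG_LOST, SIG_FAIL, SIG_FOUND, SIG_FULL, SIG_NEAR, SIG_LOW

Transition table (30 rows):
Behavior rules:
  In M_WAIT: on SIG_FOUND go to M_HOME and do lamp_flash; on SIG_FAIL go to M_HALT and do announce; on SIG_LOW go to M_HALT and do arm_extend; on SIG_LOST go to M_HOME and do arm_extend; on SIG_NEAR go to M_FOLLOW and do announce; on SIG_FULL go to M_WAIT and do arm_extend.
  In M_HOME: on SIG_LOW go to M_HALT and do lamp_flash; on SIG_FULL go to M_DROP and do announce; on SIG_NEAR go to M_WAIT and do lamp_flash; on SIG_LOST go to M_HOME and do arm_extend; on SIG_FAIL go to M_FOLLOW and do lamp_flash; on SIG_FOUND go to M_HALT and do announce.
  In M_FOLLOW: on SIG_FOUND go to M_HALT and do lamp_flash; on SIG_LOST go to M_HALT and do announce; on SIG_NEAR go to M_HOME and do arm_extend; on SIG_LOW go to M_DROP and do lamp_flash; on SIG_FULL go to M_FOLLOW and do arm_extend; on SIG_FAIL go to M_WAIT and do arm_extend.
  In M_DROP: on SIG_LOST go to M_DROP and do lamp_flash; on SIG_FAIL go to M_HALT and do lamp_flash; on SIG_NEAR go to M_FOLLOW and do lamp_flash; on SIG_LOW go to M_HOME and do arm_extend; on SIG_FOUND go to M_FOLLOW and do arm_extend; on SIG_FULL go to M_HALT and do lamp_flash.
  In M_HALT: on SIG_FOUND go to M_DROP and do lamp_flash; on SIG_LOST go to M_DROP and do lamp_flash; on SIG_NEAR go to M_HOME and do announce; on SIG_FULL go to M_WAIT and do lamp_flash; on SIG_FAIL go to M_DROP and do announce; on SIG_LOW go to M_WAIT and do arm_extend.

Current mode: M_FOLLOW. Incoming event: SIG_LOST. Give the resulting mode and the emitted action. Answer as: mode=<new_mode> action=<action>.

current mode = M_FOLLOW; filter table to that mode:
  (M_FOLLOW, SIG_FOUND) → (M_HALT, lamp_flash)
  (M_FOLLOW, SIG_LOST) → (M_HALT, announce)  ← event matches
  (M_FOLLOW, SIG_NEAR) → (M_HOME, arm_extend)
  (M_FOLLOW, SIG_LOW) → (M_DROP, lamp_flash)
  (M_FOLLOW, SIG_FULL) → (M_FOLLOW, arm_extend)
  (M_FOLLOW, SIG_FAIL) → (M_WAIT, arm_extend)
event = SIG_LOST selects (M_HALT, announce)

mode=M_HALT action=announce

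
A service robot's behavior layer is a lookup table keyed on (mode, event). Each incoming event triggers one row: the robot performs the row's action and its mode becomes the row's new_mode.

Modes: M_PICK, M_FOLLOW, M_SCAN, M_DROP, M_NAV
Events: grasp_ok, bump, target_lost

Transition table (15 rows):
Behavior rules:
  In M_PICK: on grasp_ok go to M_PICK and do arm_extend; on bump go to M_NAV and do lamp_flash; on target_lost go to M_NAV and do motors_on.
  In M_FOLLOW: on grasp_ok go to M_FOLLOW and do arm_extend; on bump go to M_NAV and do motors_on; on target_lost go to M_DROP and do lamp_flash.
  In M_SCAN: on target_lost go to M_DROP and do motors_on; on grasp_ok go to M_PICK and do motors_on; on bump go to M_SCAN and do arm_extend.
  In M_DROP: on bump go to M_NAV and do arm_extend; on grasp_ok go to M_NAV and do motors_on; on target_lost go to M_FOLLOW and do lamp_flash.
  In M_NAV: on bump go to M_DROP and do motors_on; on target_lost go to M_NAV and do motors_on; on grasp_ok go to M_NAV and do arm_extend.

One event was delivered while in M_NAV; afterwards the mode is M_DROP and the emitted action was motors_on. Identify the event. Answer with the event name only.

bump

try grasp_ok: (M_NAV, grasp_ok) → (M_NAV, arm_extend)
try bump: (M_NAV, bump) → (M_DROP, motors_on)  ← matches
try target_lost: (M_NAV, target_lost) → (M_NAV, motors_on)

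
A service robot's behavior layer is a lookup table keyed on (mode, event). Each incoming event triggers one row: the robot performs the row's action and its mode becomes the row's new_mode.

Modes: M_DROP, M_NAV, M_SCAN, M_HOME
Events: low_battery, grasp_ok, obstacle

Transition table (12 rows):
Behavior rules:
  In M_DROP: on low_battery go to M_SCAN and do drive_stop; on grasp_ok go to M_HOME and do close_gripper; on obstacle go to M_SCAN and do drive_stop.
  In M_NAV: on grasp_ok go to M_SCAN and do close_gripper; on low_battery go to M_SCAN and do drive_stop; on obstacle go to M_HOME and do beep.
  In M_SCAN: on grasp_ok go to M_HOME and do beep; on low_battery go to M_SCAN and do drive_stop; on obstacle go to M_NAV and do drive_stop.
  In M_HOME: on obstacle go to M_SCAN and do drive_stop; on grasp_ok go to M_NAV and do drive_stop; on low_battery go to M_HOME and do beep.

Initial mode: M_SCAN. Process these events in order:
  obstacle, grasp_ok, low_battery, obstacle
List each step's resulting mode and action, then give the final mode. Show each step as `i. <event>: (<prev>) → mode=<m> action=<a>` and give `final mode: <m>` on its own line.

1. obstacle: (M_SCAN) → mode=M_NAV action=drive_stop
2. grasp_ok: (M_NAV) → mode=M_SCAN action=close_gripper
3. low_battery: (M_SCAN) → mode=M_SCAN action=drive_stop
4. obstacle: (M_SCAN) → mode=M_NAV action=drive_stop

final mode: M_NAV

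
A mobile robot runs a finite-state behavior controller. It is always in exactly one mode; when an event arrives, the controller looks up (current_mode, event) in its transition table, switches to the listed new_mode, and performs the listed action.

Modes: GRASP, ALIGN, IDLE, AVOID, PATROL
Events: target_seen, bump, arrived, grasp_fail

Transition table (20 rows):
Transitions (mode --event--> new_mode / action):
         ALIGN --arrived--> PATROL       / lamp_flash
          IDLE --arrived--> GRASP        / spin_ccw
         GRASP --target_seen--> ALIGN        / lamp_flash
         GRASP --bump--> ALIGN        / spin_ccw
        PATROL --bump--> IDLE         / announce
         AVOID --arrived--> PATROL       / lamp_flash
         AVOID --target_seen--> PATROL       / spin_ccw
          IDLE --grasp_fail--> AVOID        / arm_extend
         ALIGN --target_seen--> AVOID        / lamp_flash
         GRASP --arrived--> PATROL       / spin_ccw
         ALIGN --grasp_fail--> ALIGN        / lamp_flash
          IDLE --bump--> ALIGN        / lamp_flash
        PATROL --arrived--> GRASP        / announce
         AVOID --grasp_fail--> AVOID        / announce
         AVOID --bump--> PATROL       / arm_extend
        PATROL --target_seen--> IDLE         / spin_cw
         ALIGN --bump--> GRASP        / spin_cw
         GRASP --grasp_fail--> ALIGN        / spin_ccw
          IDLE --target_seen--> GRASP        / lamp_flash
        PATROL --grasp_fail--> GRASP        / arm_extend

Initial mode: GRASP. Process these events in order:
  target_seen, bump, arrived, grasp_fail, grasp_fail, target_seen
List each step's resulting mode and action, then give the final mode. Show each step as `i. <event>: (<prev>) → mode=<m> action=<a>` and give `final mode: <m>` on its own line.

1. target_seen: (GRASP) → mode=ALIGN action=lamp_flash
2. bump: (ALIGN) → mode=GRASP action=spin_cw
3. arrived: (GRASP) → mode=PATROL action=spin_ccw
4. grasp_fail: (PATROL) → mode=GRASP action=arm_extend
5. grasp_fail: (GRASP) → mode=ALIGN action=spin_ccw
6. target_seen: (ALIGN) → mode=AVOID action=lamp_flash

final mode: AVOID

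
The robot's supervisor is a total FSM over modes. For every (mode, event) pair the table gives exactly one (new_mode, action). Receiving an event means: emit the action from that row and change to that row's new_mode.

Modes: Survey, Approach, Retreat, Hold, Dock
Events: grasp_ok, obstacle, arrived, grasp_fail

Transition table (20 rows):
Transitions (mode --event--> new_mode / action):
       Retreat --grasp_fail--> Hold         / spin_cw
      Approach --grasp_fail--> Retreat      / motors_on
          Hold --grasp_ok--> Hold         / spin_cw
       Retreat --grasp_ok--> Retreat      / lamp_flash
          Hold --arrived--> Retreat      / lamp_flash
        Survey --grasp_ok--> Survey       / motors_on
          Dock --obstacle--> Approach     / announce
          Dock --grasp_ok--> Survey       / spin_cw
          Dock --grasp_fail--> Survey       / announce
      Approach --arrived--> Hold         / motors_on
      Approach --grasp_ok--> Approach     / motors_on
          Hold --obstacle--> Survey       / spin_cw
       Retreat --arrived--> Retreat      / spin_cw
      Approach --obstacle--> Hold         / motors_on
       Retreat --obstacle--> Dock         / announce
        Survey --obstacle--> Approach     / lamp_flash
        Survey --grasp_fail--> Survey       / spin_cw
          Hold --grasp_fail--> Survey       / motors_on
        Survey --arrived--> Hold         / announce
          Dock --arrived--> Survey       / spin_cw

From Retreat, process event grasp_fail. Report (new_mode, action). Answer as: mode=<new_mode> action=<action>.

mode=Hold action=spin_cw

current mode = Retreat; filter table to that mode:
  (Retreat, grasp_fail) → (Hold, spin_cw)  ← event matches
  (Retreat, grasp_ok) → (Retreat, lamp_flash)
  (Retreat, arrived) → (Retreat, spin_cw)
  (Retreat, obstacle) → (Dock, announce)
event = grasp_fail selects (Hold, spin_cw)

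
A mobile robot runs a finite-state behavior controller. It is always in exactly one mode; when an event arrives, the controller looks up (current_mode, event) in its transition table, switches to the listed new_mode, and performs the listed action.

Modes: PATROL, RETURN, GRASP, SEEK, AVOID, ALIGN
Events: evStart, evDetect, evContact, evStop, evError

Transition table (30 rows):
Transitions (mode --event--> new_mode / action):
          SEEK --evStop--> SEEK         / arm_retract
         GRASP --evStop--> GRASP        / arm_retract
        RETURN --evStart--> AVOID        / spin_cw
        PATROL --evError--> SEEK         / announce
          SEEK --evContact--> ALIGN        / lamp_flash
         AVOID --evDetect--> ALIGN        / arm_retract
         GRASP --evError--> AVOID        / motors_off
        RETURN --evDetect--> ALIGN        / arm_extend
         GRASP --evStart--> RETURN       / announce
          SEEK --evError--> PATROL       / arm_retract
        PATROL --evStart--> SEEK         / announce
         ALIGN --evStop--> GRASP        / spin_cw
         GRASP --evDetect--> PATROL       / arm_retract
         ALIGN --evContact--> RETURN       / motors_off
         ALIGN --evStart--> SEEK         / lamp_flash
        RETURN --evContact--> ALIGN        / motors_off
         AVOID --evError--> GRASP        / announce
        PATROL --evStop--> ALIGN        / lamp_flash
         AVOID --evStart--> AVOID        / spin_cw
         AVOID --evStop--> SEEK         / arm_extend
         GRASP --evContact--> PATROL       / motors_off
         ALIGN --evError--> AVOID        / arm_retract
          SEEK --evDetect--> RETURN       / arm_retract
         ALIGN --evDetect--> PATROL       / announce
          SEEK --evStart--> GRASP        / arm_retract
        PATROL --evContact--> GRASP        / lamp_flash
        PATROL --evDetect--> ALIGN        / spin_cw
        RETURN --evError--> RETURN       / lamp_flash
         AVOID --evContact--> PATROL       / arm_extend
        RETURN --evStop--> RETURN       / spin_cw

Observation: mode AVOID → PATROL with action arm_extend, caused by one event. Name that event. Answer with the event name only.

try evStart: (AVOID, evStart) → (AVOID, spin_cw)
try evDetect: (AVOID, evDetect) → (ALIGN, arm_retract)
try evContact: (AVOID, evContact) → (PATROL, arm_extend)  ← matches
try evStop: (AVOID, evStop) → (SEEK, arm_extend)
try evError: (AVOID, evError) → (GRASP, announce)

evContact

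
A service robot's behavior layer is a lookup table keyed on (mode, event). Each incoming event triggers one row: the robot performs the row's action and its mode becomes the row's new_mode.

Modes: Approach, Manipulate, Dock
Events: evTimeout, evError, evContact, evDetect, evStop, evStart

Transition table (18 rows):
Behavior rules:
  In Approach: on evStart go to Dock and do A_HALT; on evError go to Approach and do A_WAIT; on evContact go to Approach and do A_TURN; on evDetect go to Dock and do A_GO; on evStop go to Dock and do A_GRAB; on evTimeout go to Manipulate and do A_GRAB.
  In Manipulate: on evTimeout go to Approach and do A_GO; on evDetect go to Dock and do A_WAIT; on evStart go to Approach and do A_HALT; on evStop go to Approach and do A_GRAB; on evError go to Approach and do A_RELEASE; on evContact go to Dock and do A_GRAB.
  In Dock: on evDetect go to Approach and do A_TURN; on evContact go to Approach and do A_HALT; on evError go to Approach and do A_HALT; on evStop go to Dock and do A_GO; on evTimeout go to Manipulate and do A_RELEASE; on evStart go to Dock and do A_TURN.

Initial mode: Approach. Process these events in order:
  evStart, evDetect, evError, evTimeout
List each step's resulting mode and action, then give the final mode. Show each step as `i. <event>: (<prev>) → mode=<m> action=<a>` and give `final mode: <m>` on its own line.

final mode: Manipulate

1. evStart: (Approach) → mode=Dock action=A_HALT
2. evDetect: (Dock) → mode=Approach action=A_TURN
3. evError: (Approach) → mode=Approach action=A_WAIT
4. evTimeout: (Approach) → mode=Manipulate action=A_GRAB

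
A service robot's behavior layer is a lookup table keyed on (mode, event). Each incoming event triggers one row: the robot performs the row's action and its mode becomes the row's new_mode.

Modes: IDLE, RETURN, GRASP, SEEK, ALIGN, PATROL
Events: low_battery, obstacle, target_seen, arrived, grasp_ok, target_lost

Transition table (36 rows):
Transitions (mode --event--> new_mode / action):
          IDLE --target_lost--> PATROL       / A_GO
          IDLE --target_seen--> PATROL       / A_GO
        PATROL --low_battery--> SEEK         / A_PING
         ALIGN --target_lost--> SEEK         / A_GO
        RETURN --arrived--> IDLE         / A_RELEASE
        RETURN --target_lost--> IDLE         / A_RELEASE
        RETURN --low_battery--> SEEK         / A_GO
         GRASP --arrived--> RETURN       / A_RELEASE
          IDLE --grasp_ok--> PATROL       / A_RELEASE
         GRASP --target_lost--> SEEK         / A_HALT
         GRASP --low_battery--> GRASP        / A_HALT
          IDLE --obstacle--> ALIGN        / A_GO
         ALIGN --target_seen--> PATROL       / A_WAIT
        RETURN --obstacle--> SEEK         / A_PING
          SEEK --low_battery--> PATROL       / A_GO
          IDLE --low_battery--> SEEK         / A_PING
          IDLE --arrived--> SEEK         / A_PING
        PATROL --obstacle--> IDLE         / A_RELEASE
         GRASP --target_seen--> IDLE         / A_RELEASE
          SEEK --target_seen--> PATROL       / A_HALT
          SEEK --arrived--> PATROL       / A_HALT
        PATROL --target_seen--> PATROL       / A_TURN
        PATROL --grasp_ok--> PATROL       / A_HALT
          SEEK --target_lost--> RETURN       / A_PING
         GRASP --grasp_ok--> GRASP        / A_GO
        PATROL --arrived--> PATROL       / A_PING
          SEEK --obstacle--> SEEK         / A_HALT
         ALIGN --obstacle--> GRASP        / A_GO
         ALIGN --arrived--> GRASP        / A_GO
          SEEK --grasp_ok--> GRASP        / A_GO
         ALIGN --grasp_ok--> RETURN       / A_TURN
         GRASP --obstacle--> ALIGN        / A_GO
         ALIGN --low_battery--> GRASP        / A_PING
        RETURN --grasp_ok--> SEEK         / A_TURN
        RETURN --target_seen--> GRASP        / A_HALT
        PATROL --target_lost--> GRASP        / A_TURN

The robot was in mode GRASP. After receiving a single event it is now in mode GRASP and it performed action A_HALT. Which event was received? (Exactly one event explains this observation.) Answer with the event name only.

try low_battery: (GRASP, low_battery) → (GRASP, A_HALT)  ← matches
try obstacle: (GRASP, obstacle) → (ALIGN, A_GO)
try target_seen: (GRASP, target_seen) → (IDLE, A_RELEASE)
try arrived: (GRASP, arrived) → (RETURN, A_RELEASE)
try grasp_ok: (GRASP, grasp_ok) → (GRASP, A_GO)
try target_lost: (GRASP, target_lost) → (SEEK, A_HALT)

low_battery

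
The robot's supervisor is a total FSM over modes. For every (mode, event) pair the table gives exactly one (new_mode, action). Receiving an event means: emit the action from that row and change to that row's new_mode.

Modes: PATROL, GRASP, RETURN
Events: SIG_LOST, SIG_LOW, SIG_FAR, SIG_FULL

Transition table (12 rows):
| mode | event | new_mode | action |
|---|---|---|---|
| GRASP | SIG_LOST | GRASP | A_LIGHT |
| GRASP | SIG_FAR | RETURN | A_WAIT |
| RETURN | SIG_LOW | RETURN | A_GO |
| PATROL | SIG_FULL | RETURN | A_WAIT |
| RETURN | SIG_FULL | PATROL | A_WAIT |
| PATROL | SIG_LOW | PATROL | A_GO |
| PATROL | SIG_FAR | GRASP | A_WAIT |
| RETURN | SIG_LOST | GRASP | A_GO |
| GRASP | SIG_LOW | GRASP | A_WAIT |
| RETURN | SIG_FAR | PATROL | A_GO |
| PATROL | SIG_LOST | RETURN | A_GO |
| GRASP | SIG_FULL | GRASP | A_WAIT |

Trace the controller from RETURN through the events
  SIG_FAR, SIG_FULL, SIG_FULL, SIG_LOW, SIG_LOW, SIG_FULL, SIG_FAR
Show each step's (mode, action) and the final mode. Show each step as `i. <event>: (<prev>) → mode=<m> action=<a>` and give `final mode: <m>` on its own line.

final mode: PATROL

1. SIG_FAR: (RETURN) → mode=PATROL action=A_GO
2. SIG_FULL: (PATROL) → mode=RETURN action=A_WAIT
3. SIG_FULL: (RETURN) → mode=PATROL action=A_WAIT
4. SIG_LOW: (PATROL) → mode=PATROL action=A_GO
5. SIG_LOW: (PATROL) → mode=PATROL action=A_GO
6. SIG_FULL: (PATROL) → mode=RETURN action=A_WAIT
7. SIG_FAR: (RETURN) → mode=PATROL action=A_GO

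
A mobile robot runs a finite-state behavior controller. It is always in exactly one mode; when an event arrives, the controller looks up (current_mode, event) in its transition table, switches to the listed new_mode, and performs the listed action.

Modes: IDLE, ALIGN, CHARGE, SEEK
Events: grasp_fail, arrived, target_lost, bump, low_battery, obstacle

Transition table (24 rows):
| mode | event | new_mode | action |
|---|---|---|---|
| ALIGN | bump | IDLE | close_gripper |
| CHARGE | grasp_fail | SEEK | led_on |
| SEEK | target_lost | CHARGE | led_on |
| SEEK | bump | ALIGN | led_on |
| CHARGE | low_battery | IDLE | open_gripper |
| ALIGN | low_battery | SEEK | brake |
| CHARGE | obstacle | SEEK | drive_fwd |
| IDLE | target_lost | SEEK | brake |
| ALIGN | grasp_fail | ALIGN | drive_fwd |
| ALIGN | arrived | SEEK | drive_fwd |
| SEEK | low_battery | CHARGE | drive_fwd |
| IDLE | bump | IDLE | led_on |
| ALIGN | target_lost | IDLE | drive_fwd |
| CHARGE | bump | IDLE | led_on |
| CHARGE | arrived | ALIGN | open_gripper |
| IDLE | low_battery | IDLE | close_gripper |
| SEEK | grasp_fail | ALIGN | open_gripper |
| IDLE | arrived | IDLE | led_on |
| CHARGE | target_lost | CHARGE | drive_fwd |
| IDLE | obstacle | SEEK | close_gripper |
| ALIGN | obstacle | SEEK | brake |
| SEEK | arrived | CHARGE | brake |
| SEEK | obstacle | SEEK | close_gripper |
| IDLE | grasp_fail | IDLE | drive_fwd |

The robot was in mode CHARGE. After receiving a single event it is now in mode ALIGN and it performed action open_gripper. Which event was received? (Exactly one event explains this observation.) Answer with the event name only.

try grasp_fail: (CHARGE, grasp_fail) → (SEEK, led_on)
try arrived: (CHARGE, arrived) → (ALIGN, open_gripper)  ← matches
try target_lost: (CHARGE, target_lost) → (CHARGE, drive_fwd)
try bump: (CHARGE, bump) → (IDLE, led_on)
try low_battery: (CHARGE, low_battery) → (IDLE, open_gripper)
try obstacle: (CHARGE, obstacle) → (SEEK, drive_fwd)

arrived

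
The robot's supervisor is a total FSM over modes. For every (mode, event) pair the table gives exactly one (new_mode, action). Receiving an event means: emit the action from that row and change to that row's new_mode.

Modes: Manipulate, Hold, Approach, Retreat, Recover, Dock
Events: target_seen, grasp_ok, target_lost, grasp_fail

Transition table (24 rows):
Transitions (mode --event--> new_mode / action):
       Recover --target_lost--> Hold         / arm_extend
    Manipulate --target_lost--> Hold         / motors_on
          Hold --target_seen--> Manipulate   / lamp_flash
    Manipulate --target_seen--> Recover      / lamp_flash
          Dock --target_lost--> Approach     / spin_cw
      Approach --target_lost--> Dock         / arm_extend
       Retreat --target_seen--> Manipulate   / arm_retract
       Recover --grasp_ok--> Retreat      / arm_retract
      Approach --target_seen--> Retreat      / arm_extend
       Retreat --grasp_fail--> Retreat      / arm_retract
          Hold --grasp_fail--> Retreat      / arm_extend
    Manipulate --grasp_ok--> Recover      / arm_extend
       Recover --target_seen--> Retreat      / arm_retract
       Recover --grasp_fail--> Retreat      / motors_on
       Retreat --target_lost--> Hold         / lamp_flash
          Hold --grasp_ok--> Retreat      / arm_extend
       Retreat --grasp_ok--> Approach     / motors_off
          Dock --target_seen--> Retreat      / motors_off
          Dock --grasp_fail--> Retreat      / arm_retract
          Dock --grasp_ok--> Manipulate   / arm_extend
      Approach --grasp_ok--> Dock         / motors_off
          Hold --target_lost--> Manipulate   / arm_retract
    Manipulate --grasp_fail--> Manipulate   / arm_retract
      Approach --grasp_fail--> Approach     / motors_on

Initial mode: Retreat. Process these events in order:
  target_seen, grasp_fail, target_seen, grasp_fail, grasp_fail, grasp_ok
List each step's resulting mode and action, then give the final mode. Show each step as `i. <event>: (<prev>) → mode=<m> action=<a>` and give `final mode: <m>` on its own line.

1. target_seen: (Retreat) → mode=Manipulate action=arm_retract
2. grasp_fail: (Manipulate) → mode=Manipulate action=arm_retract
3. target_seen: (Manipulate) → mode=Recover action=lamp_flash
4. grasp_fail: (Recover) → mode=Retreat action=motors_on
5. grasp_fail: (Retreat) → mode=Retreat action=arm_retract
6. grasp_ok: (Retreat) → mode=Approach action=motors_off

final mode: Approach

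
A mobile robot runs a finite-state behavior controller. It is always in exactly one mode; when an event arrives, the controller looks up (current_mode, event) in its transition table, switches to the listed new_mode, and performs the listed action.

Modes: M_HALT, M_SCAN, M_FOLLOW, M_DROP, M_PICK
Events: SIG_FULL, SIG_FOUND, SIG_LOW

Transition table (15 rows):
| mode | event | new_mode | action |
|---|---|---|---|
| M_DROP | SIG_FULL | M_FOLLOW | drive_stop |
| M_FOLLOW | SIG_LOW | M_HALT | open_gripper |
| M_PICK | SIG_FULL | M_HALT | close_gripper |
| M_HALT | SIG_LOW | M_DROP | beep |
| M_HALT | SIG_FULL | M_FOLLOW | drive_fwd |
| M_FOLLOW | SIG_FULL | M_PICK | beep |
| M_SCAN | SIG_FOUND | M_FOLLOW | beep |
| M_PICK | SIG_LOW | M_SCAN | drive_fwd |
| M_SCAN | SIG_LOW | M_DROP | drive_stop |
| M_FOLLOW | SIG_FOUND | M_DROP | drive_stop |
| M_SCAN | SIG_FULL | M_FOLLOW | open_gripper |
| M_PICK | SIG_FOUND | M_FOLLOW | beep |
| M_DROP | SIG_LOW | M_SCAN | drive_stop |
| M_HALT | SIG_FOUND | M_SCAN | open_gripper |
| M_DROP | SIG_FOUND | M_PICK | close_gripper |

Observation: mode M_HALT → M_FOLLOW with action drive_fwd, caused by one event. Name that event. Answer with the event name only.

SIG_FULL

try SIG_FULL: (M_HALT, SIG_FULL) → (M_FOLLOW, drive_fwd)  ← matches
try SIG_FOUND: (M_HALT, SIG_FOUND) → (M_SCAN, open_gripper)
try SIG_LOW: (M_HALT, SIG_LOW) → (M_DROP, beep)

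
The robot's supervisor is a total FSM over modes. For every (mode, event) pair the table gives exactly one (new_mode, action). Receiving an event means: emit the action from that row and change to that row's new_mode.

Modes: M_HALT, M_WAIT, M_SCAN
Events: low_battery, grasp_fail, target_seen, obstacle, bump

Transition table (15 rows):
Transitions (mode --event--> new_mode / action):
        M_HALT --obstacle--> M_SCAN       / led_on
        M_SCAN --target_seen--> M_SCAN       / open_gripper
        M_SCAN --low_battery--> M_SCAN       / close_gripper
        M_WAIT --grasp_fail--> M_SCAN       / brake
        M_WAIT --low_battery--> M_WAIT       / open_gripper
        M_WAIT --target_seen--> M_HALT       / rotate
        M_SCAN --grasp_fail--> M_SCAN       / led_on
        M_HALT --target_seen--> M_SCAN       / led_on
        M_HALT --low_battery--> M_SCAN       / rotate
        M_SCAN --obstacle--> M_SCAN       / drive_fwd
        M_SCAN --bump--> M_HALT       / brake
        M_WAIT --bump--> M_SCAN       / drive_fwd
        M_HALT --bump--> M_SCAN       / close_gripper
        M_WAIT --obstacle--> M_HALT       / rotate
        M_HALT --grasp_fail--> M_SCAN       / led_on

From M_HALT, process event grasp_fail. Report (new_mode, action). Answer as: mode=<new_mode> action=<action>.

mode=M_SCAN action=led_on

current mode = M_HALT; filter table to that mode:
  (M_HALT, obstacle) → (M_SCAN, led_on)
  (M_HALT, target_seen) → (M_SCAN, led_on)
  (M_HALT, low_battery) → (M_SCAN, rotate)
  (M_HALT, bump) → (M_SCAN, close_gripper)
  (M_HALT, grasp_fail) → (M_SCAN, led_on)  ← event matches
event = grasp_fail selects (M_SCAN, led_on)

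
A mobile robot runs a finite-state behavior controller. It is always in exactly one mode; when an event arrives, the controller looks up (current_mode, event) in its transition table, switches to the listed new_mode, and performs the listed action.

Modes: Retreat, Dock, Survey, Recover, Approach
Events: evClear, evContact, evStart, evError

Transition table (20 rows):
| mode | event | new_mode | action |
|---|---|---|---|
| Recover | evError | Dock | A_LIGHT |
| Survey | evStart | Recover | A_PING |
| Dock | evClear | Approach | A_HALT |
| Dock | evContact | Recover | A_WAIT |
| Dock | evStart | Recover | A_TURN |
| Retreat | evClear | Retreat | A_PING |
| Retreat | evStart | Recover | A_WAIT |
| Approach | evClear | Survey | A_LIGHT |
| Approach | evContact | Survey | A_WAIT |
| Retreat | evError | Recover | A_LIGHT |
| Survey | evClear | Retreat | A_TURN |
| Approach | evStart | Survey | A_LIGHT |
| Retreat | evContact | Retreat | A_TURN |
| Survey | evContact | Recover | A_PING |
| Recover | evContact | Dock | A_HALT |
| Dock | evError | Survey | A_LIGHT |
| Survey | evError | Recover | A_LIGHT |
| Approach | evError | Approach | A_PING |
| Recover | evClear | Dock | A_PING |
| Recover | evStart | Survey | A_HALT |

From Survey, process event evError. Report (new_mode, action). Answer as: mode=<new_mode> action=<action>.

mode=Recover action=A_LIGHT

current mode = Survey; filter table to that mode:
  (Survey, evStart) → (Recover, A_PING)
  (Survey, evClear) → (Retreat, A_TURN)
  (Survey, evContact) → (Recover, A_PING)
  (Survey, evError) → (Recover, A_LIGHT)  ← event matches
event = evError selects (Recover, A_LIGHT)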